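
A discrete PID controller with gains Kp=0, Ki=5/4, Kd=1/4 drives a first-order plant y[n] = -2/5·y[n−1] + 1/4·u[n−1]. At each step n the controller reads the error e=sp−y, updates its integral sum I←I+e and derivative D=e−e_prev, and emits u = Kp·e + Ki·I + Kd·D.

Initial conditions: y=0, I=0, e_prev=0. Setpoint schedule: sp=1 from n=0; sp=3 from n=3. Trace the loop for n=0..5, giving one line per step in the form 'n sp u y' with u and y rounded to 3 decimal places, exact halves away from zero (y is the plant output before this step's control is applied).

0 1 1.500 0.000
1 1 1.938 0.375
2 1 2.873 0.334
3 3 6.320 0.585
4 3 7.759 1.346
5 3 9.934 1.401

(exact arithmetic carried between steps; '≈' marks a value shown rounded to 6 d.p. or computed from one; I and e_prev carry over from the previous line; the table rounds u and y to 3 d.p., halves away from zero)
n=0: y=0, sp=1, e=sp−y=1; I=1, D=e−e_prev=1; u=0·1+5/4·1+1/4·1=1.5; next y=-2/5·0+1/4·1.5=0.375
n=1: y=0.375, sp=1, e=sp−y=0.625; I=1.625, D=e−e_prev=-0.375; u=0·0.625+5/4·1.625+1/4·(-0.375)=1.9375; next y=-2/5·0.375+1/4·1.9375=0.334375
n=2: y=0.334375, sp=1, e=sp−y=0.665625; I=2.290625, D=e−e_prev=0.040625; u=0·0.665625+5/4·2.290625+1/4·0.040625≈2.873438; next y=-2/5·0.334375+1/4·2.873438≈0.584609
n=3: y≈0.584609, sp=3, e=sp−y≈2.415391; I≈4.706016, D=e−e_prev≈1.749766; u=0·2.415391+5/4·4.706016+1/4·1.749766≈6.319961; next y=-2/5·0.584609+1/4·6.319961≈1.346146
n=4: y≈1.346146, sp=3, e=sp−y≈1.653854; I≈6.359869, D=e−e_prev≈-0.761537; u=0·1.653854+5/4·6.359869+1/4·(-0.761537)≈7.759452; next y=-2/5·1.346146+1/4·7.759452≈1.401404
n=5: y≈1.401404, sp=3, e=sp−y≈1.598596; I≈7.958465, D=e−e_prev≈-0.055258; u=0·1.598596+5/4·7.958465+1/4·(-0.055258)≈9.934266; next y=-2/5·1.401404+1/4·9.934266≈1.923005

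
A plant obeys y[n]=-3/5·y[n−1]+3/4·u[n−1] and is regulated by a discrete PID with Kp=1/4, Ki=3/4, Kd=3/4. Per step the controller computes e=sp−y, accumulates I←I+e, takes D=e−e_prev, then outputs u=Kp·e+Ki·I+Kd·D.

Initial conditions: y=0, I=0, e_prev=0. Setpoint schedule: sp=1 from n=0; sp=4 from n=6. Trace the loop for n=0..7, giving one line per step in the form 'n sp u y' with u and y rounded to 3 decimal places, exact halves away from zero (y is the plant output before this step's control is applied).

0 1 1.750 0.000
1 1 -0.547 1.313
2 1 4.596 -1.198
3 1 -5.024 4.166
4 1 14.882 -6.267
5 1 -24.573 14.922
6 4 60.160 -27.383
7 4 -105.914 61.550

(exact arithmetic carried between steps; '≈' marks a value shown rounded to 6 d.p. or computed from one; I and e_prev carry over from the previous line; the table rounds u and y to 3 d.p., halves away from zero)
n=0: y=0, sp=1, e=sp−y=1; I=1, D=e−e_prev=1; u=1/4·1+3/4·1+3/4·1=1.75; next y=-3/5·0+3/4·1.75=1.3125
n=1: y=1.3125, sp=1, e=sp−y=-0.3125; I=0.6875, D=e−e_prev=-1.3125; u=1/4·(-0.3125)+3/4·0.6875+3/4·(-1.3125)=-0.546875; next y=-3/5·1.3125+3/4·(-0.546875)≈-1.197656
n=2: y≈-1.197656, sp=1, e=sp−y≈2.197656; I≈2.885156, D=e−e_prev≈2.510156; u=1/4·2.197656+3/4·2.885156+3/4·2.510156≈4.595898; next y=-3/5·(-1.197656)+3/4·4.595898≈4.165518
n=3: y≈4.165518, sp=1, e=sp−y≈-3.165518; I≈-0.280361, D=e−e_prev≈-5.363174; u=1/4·(-3.165518)+3/4·(-0.280361)+3/4·(-5.363174)≈-5.024031; next y=-3/5·4.165518+3/4·(-5.024031)≈-6.267334
n=4: y≈-6.267334, sp=1, e=sp−y≈7.267334; I≈6.986972, D=e−e_prev≈10.432851; u=1/4·7.267334+3/4·6.986972+3/4·10.432851≈14.881701; next y=-3/5·(-6.267334)+3/4·14.881701≈14.921676
n=5: y≈14.921676, sp=1, e=sp−y≈-13.921676; I≈-6.934704, D=e−e_prev≈-21.189010; u=1/4·(-13.921676)+3/4·(-6.934704)+3/4·(-21.189010)≈-24.573204; next y=-3/5·14.921676+3/4·(-24.573204)≈-27.382908
n=6: y≈-27.382908, sp=4, e=sp−y≈31.382908; I≈24.448205, D=e−e_prev≈45.304584; u=1/4·31.382908+3/4·24.448205+3/4·45.304584≈60.160319; next y=-3/5·(-27.382908)+3/4·60.160319≈61.549984
n=7: y≈61.549984, sp=4, e=sp−y≈-57.549984; I≈-33.101780, D=e−e_prev≈-88.932893; u=1/4·(-57.549984)+3/4·(-33.101780)+3/4·(-88.932893)≈-105.913500; next y=-3/5·61.549984+3/4·(-105.913500)≈-116.365116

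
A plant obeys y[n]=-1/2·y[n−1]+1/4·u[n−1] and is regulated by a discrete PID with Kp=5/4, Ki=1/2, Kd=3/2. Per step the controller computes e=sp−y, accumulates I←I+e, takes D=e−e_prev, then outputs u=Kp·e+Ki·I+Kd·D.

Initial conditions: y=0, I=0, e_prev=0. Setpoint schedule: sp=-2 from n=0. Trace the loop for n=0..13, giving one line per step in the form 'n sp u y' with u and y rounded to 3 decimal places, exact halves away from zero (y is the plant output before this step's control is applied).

(exact arithmetic carried between steps; '≈' marks a value shown rounded to 6 d.p. or computed from one; I and e_prev carry over from the previous line; the table rounds u and y to 3 d.p., halves away from zero)
n=0: y=0, sp=-2, e=sp−y=-2; I=-2, D=e−e_prev=-2; u=5/4·(-2)+1/2·(-2)+3/2·(-2)=-6.5; next y=-1/2·0+1/4·(-6.5)=-1.625
n=1: y=-1.625, sp=-2, e=sp−y=-0.375; I=-2.375, D=e−e_prev=1.625; u=5/4·(-0.375)+1/2·(-2.375)+3/2·1.625=0.78125; next y=-1/2·(-1.625)+1/4·0.78125≈1.007813
n=2: y≈1.007813, sp=-2, e=sp−y≈-3.007813; I≈-5.382813, D=e−e_prev≈-2.632813; u=5/4·(-3.007813)+1/2·(-5.382813)+3/2·(-2.632813)≈-10.400391; next y=-1/2·1.007813+1/4·(-10.400391)≈-3.104004
n=3: y≈-3.104004, sp=-2, e=sp−y≈1.104004; I≈-4.278809, D=e−e_prev≈4.111816; u=5/4·1.104004+1/2·(-4.278809)+3/2·4.111816≈5.408325; next y=-1/2·(-3.104004)+1/4·5.408325≈2.904083
n=4: y≈2.904083, sp=-2, e=sp−y≈-4.904083; I≈-9.182892, D=e−e_prev≈-6.008087; u=5/4·(-4.904083)+1/2·(-9.182892)+3/2·(-6.008087)≈-19.733681; next y=-1/2·2.904083+1/4·(-19.733681)≈-6.385462
n=5: y≈-6.385462, sp=-2, e=sp−y≈4.385462; I≈-4.797430, D=e−e_prev≈9.289545; u=5/4·4.385462+1/2·(-4.797430)+3/2·9.289545≈17.017430; next y=-1/2·(-6.385462)+1/4·17.017430≈7.447088
n=6: y≈7.447088, sp=-2, e=sp−y≈-9.447088; I≈-14.244518, D=e−e_prev≈-13.832550; u=5/4·(-9.447088)+1/2·(-14.244518)+3/2·(-13.832550)≈-39.679945; next y=-1/2·7.447088+1/4·(-39.679945)≈-13.643530
n=7: y≈-13.643530, sp=-2, e=sp−y≈11.643530; I≈-2.600988, D=e−e_prev≈21.090619; u=5/4·11.643530+1/2·(-2.600988)+3/2·21.090619≈44.889847; next y=-1/2·(-13.643530)+1/4·44.889847≈18.044227
n=8: y≈18.044227, sp=-2, e=sp−y≈-20.044227; I≈-22.645215, D=e−e_prev≈-31.687757; u=5/4·(-20.044227)+1/2·(-22.645215)+3/2·(-31.687757)≈-83.909527; next y=-1/2·18.044227+1/4·(-83.909527)≈-29.999495
n=9: y≈-29.999495, sp=-2, e=sp−y≈27.999495; I≈5.354280, D=e−e_prev≈48.043722; u=5/4·27.999495+1/2·5.354280+3/2·48.043722≈109.742093; next y=-1/2·(-29.999495)+1/4·109.742093≈42.435271
n=10: y≈42.435271, sp=-2, e=sp−y≈-44.435271; I≈-39.080991, D=e−e_prev≈-72.434766; u=5/4·(-44.435271)+1/2·(-39.080991)+3/2·(-72.434766)≈-183.736733; next y=-1/2·42.435271+1/4·(-183.736733)≈-67.151819
n=11: y≈-67.151819, sp=-2, e=sp−y≈65.151819; I≈26.070828, D=e−e_prev≈109.587090; u=5/4·65.151819+1/2·26.070828+3/2·109.587090≈258.855822; next y=-1/2·(-67.151819)+1/4·258.855822≈98.289865
n=12: y≈98.289865, sp=-2, e=sp−y≈-100.289865; I≈-74.219037, D=e−e_prev≈-165.441684; u=5/4·(-100.289865)+1/2·(-74.219037)+3/2·(-165.441684)≈-410.634375; next y=-1/2·98.289865+1/4·(-410.634375)≈-151.803526
n=13: y≈-151.803526, sp=-2, e=sp−y≈149.803526; I≈75.584489, D=e−e_prev≈250.093391; u=5/4·149.803526+1/2·75.584489+3/2·250.093391≈600.186739; next y=-1/2·(-151.803526)+1/4·600.186739≈225.948448

0 -2 -6.500 0.000
1 -2 0.781 -1.625
2 -2 -10.400 1.008
3 -2 5.408 -3.104
4 -2 -19.734 2.904
5 -2 17.017 -6.385
6 -2 -39.680 7.447
7 -2 44.890 -13.644
8 -2 -83.910 18.044
9 -2 109.742 -29.999
10 -2 -183.737 42.435
11 -2 258.856 -67.152
12 -2 -410.634 98.290
13 -2 600.187 -151.804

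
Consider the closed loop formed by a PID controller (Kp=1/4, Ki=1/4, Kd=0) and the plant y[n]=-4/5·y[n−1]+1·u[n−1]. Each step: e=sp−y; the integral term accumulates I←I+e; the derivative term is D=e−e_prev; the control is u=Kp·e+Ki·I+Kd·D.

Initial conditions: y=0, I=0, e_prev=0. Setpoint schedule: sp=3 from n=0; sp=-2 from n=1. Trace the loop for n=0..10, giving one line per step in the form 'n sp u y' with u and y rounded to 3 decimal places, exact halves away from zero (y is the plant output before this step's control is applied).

0 3 1.500 0.000
1 -2 -1.000 1.500
2 -2 -0.025 -2.200
3 -2 -1.943 1.735
4 -2 -0.344 -3.331
5 -2 -2.837 2.321
6 -2 -0.410 -4.693
7 -2 -3.755 3.345
8 -2 -0.204 -6.431
9 -2 -4.782 4.942
10 -2 0.321 -8.735

(exact arithmetic carried between steps; '≈' marks a value shown rounded to 6 d.p. or computed from one; I and e_prev carry over from the previous line; the table rounds u and y to 3 d.p., halves away from zero)
n=0: y=0, sp=3, e=sp−y=3; I=3, D=e−e_prev=3; u=1/4·3+1/4·3+0·3=1.5; next y=-4/5·0+1·1.5=1.5
n=1: y=1.5, sp=-2, e=sp−y=-3.5; I=-0.5, D=e−e_prev=-6.5; u=1/4·(-3.5)+1/4·(-0.5)+0·(-6.5)=-1; next y=-4/5·1.5+1·(-1)=-2.2
n=2: y=-2.2, sp=-2, e=sp−y=0.2; I=-0.3, D=e−e_prev=3.7; u=1/4·0.2+1/4·(-0.3)+0·3.7=-0.025; next y=-4/5·(-2.2)+1·(-0.025)=1.735
n=3: y=1.735, sp=-2, e=sp−y=-3.735; I=-4.035, D=e−e_prev=-3.935; u=1/4·(-3.735)+1/4·(-4.035)+0·(-3.935)=-1.9425; next y=-4/5·1.735+1·(-1.9425)=-3.3305
n=4: y=-3.3305, sp=-2, e=sp−y=1.3305; I=-2.7045, D=e−e_prev=5.0655; u=1/4·1.3305+1/4·(-2.7045)+0·5.0655=-0.3435; next y=-4/5·(-3.3305)+1·(-0.3435)=2.3209
n=5: y=2.3209, sp=-2, e=sp−y=-4.3209; I=-7.0254, D=e−e_prev=-5.6514; u=1/4·(-4.3209)+1/4·(-7.0254)+0·(-5.6514)=-2.836575; next y=-4/5·2.3209+1·(-2.836575)=-4.693295
n=6: y=-4.693295, sp=-2, e=sp−y=2.693295; I=-4.332105, D=e−e_prev=7.014195; u=1/4·2.693295+1/4·(-4.332105)+0·7.014195≈-0.409703; next y=-4/5·(-4.693295)+1·(-0.409703)≈3.344934
n=7: y≈3.344934, sp=-2, e=sp−y≈-5.344934; I≈-9.677039, D=e−e_prev≈-8.038229; u=1/4·(-5.344934)+1/4·(-9.677039)+0·(-8.038229)≈-3.755493; next y=-4/5·3.344934+1·(-3.755493)≈-6.431440
n=8: y≈-6.431440, sp=-2, e=sp−y≈4.431440; I≈-5.245599, D=e−e_prev≈9.776373; u=1/4·4.431440+1/4·(-5.245599)+0·9.776373≈-0.203540; next y=-4/5·(-6.431440)+1·(-0.203540)≈4.941612
n=9: y≈4.941612, sp=-2, e=sp−y≈-6.941612; I≈-12.187211, D=e−e_prev≈-11.373052; u=1/4·(-6.941612)+1/4·(-12.187211)+0·(-11.373052)≈-4.782206; next y=-4/5·4.941612+1·(-4.782206)≈-8.735495
n=10: y≈-8.735495, sp=-2, e=sp−y≈6.735495; I≈-5.451715, D=e−e_prev≈13.677108; u=1/4·6.735495+1/4·(-5.451715)+0·13.677108≈0.320945; next y=-4/5·(-8.735495)+1·0.320945≈7.309341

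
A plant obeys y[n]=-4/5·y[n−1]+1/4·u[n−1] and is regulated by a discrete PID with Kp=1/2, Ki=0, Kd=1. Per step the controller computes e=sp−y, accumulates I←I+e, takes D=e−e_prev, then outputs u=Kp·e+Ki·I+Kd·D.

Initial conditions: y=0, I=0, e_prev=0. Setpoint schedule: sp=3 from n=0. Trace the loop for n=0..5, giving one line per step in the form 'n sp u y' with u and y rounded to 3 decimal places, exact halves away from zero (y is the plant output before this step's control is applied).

(exact arithmetic carried between steps; '≈' marks a value shown rounded to 6 d.p. or computed from one; I and e_prev carry over from the previous line; the table rounds u and y to 3 d.p., halves away from zero)
n=0: y=0, sp=3, e=sp−y=3; I=3, D=e−e_prev=3; u=1/2·3+0·3+1·3=4.5; next y=-4/5·0+1/4·4.5=1.125
n=1: y=1.125, sp=3, e=sp−y=1.875; I=4.875, D=e−e_prev=-1.125; u=1/2·1.875+0·4.875+1·(-1.125)=-0.1875; next y=-4/5·1.125+1/4·(-0.1875)=-0.946875
n=2: y=-0.946875, sp=3, e=sp−y=3.946875; I=8.821875, D=e−e_prev=2.071875; u=1/2·3.946875+0·8.821875+1·2.071875≈4.045313; next y=-4/5·(-0.946875)+1/4·4.045313≈1.768828
n=3: y≈1.768828, sp=3, e=sp−y≈1.231172; I≈10.053047, D=e−e_prev≈-2.715703; u=1/2·1.231172+0·10.053047+1·(-2.715703)≈-2.100117; next y=-4/5·1.768828+1/4·(-2.100117)≈-1.940092
n=4: y≈-1.940092, sp=3, e=sp−y≈4.940092; I≈14.993139, D=e−e_prev≈3.708920; u=1/2·4.940092+0·14.993139+1·3.708920≈6.178966; next y=-4/5·(-1.940092)+1/4·6.178966≈3.096815
n=5: y≈3.096815, sp=3, e=sp−y≈-0.096815; I≈14.896324, D=e−e_prev≈-5.036907; u=1/2·(-0.096815)+0·14.896324+1·(-5.036907)≈-5.085314; next y=-4/5·3.096815+1/4·(-5.085314)≈-3.748780

0 3 4.500 0.000
1 3 -0.188 1.125
2 3 4.045 -0.947
3 3 -2.100 1.769
4 3 6.179 -1.940
5 3 -5.085 3.097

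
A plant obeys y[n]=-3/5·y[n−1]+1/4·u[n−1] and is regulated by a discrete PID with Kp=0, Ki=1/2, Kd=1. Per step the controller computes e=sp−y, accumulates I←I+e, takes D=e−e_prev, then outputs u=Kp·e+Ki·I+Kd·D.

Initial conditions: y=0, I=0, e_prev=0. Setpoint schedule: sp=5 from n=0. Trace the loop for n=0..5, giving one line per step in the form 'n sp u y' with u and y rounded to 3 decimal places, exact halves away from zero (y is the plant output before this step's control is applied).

0 5 7.500 0.000
1 5 2.188 1.875
2 5 9.305 -0.578
3 5 4.764 2.673
4 5 13.807 -0.413
5 5 7.259 3.700

(exact arithmetic carried between steps; '≈' marks a value shown rounded to 6 d.p. or computed from one; I and e_prev carry over from the previous line; the table rounds u and y to 3 d.p., halves away from zero)
n=0: y=0, sp=5, e=sp−y=5; I=5, D=e−e_prev=5; u=0·5+1/2·5+1·5=7.5; next y=-3/5·0+1/4·7.5=1.875
n=1: y=1.875, sp=5, e=sp−y=3.125; I=8.125, D=e−e_prev=-1.875; u=0·3.125+1/2·8.125+1·(-1.875)=2.1875; next y=-3/5·1.875+1/4·2.1875=-0.578125
n=2: y=-0.578125, sp=5, e=sp−y=5.578125; I=13.703125, D=e−e_prev=2.453125; u=0·5.578125+1/2·13.703125+1·2.453125≈9.304688; next y=-3/5·(-0.578125)+1/4·9.304688≈2.673047
n=3: y≈2.673047, sp=5, e=sp−y≈2.326953; I≈16.030078, D=e−e_prev≈-3.251172; u=0·2.326953+1/2·16.030078+1·(-3.251172)≈4.763867; next y=-3/5·2.673047+1/4·4.763867≈-0.412861
n=4: y≈-0.412861, sp=5, e=sp−y≈5.412861; I≈21.442939, D=e−e_prev≈3.085908; u=0·5.412861+1/2·21.442939+1·3.085908≈13.807378; next y=-3/5·(-0.412861)+1/4·13.807378≈3.699561
n=5: y≈3.699561, sp=5, e=sp−y≈1.300439; I≈22.743378, D=e−e_prev≈-4.112423; u=0·1.300439+1/2·22.743378+1·(-4.112423)≈7.259266; next y=-3/5·3.699561+1/4·7.259266≈-0.404920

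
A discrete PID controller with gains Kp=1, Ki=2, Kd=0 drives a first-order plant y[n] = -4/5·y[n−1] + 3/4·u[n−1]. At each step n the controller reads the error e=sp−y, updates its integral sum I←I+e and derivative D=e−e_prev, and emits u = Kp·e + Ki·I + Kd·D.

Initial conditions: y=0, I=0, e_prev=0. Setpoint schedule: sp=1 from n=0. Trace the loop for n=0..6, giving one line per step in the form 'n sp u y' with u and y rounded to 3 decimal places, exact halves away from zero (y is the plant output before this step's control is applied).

(exact arithmetic carried between steps; '≈' marks a value shown rounded to 6 d.p. or computed from one; I and e_prev carry over from the previous line; the table rounds u and y to 3 d.p., halves away from zero)
n=0: y=0, sp=1, e=sp−y=1; I=1, D=e−e_prev=1; u=1·1+2·1+0·1=3; next y=-4/5·0+3/4·3=2.25
n=1: y=2.25, sp=1, e=sp−y=-1.25; I=-0.25, D=e−e_prev=-2.25; u=1·(-1.25)+2·(-0.25)+0·(-2.25)=-1.75; next y=-4/5·2.25+3/4·(-1.75)=-3.1125
n=2: y=-3.1125, sp=1, e=sp−y=4.1125; I=3.8625, D=e−e_prev=5.3625; u=1·4.1125+2·3.8625+0·5.3625=11.8375; next y=-4/5·(-3.1125)+3/4·11.8375=11.368125
n=3: y=11.368125, sp=1, e=sp−y=-10.368125; I=-6.505625, D=e−e_prev=-14.480625; u=1·(-10.368125)+2·(-6.505625)+0·(-14.480625)=-23.379375; next y=-4/5·11.368125+3/4·(-23.379375)≈-26.629031
n=4: y≈-26.629031, sp=1, e=sp−y≈27.629031; I≈21.123406, D=e−e_prev≈37.997156; u=1·27.629031+2·21.123406+0·37.997156≈69.875844; next y=-4/5·(-26.629031)+3/4·69.875844≈73.710108
n=5: y≈73.710108, sp=1, e=sp−y≈-72.710108; I≈-51.586702, D=e−e_prev≈-100.339139; u=1·(-72.710108)+2·(-51.586702)+0·(-100.339139)≈-175.883511; next y=-4/5·73.710108+3/4·(-175.883511)≈-190.880719
n=6: y≈-190.880719, sp=1, e=sp−y≈191.880719; I≈140.294018, D=e−e_prev≈264.590827; u=1·191.880719+2·140.294018+0·264.590827≈472.468755; next y=-4/5·(-190.880719)+3/4·472.468755≈507.056142

0 1 3.000 0.000
1 1 -1.750 2.250
2 1 11.838 -3.113
3 1 -23.379 11.368
4 1 69.876 -26.629
5 1 -175.884 73.710
6 1 472.469 -190.881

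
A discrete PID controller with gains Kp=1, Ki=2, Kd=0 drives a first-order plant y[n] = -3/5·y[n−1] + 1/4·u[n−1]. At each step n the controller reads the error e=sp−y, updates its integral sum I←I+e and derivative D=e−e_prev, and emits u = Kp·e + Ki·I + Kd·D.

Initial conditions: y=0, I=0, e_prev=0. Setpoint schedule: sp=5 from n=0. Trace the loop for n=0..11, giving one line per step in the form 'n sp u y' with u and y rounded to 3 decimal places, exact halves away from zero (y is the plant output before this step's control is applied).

0 5 15.000 0.000
1 5 13.750 3.750
2 5 23.938 1.188
3 5 19.309 5.272
4 5 29.589 1.664
5 5 22.057 6.399
6 5 33.430 1.675
7 5 23.048 7.353
8 5 36.349 1.350
9 5 22.868 8.277
10 5 38.893 0.751
11 5 21.826 9.273

(exact arithmetic carried between steps; '≈' marks a value shown rounded to 6 d.p. or computed from one; I and e_prev carry over from the previous line; the table rounds u and y to 3 d.p., halves away from zero)
n=0: y=0, sp=5, e=sp−y=5; I=5, D=e−e_prev=5; u=1·5+2·5+0·5=15; next y=-3/5·0+1/4·15=3.75
n=1: y=3.75, sp=5, e=sp−y=1.25; I=6.25, D=e−e_prev=-3.75; u=1·1.25+2·6.25+0·(-3.75)=13.75; next y=-3/5·3.75+1/4·13.75=1.1875
n=2: y=1.1875, sp=5, e=sp−y=3.8125; I=10.0625, D=e−e_prev=2.5625; u=1·3.8125+2·10.0625+0·2.5625=23.9375; next y=-3/5·1.1875+1/4·23.9375=5.271875
n=3: y=5.271875, sp=5, e=sp−y=-0.271875; I=9.790625, D=e−e_prev=-4.084375; u=1·(-0.271875)+2·9.790625+0·(-4.084375)=19.309375; next y=-3/5·5.271875+1/4·19.309375≈1.664219
n=4: y≈1.664219, sp=5, e=sp−y≈3.335781; I≈13.126406, D=e−e_prev≈3.607656; u=1·3.335781+2·13.126406+0·3.607656≈29.588594; next y=-3/5·1.664219+1/4·29.588594≈6.398617
n=5: y≈6.398617, sp=5, e=sp−y≈-1.398617; I≈11.727789, D=e−e_prev≈-4.734398; u=1·(-1.398617)+2·11.727789+0·(-4.734398)≈22.056961; next y=-3/5·6.398617+1/4·22.056961≈1.675070
n=6: y≈1.675070, sp=5, e=sp−y≈3.324930; I≈15.052719, D=e−e_prev≈4.723547; u=1·3.324930+2·15.052719+0·4.723547≈33.430368; next y=-3/5·1.675070+1/4·33.430368≈7.352550
n=7: y≈7.352550, sp=5, e=sp−y≈-2.352550; I≈12.700169, D=e−e_prev≈-5.677480; u=1·(-2.352550)+2·12.700169+0·(-5.677480)≈23.047788; next y=-3/5·7.352550+1/4·23.047788≈1.350417
n=8: y≈1.350417, sp=5, e=sp−y≈3.649583; I≈16.349752, D=e−e_prev≈6.002133; u=1·3.649583+2·16.349752+0·6.002133≈36.349087; next y=-3/5·1.350417+1/4·36.349087≈8.277022
n=9: y≈8.277022, sp=5, e=sp−y≈-3.277022; I≈13.072730, D=e−e_prev≈-6.926605; u=1·(-3.277022)+2·13.072730+0·(-6.926605)≈22.868439; next y=-3/5·8.277022+1/4·22.868439≈0.750897
n=10: y≈0.750897, sp=5, e=sp−y≈4.249103; I≈17.321834, D=e−e_prev≈7.526125; u=1·4.249103+2·17.321834+0·7.526125≈38.892771; next y=-3/5·0.750897+1/4·38.892771≈9.272655
n=11: y≈9.272655, sp=5, e=sp−y≈-4.272655; I≈13.049179, D=e−e_prev≈-8.521758; u=1·(-4.272655)+2·13.049179+0·(-8.521758)≈21.825704; next y=-3/5·9.272655+1/4·21.825704≈-0.107167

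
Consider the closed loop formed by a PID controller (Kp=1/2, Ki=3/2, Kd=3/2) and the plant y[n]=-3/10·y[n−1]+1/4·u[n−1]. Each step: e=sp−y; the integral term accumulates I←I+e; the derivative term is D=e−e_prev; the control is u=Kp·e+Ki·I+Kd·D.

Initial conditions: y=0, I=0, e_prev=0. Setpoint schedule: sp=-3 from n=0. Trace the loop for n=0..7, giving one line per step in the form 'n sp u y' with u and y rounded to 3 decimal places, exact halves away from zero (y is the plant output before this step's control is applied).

0 -3 -10.500 0.000
1 -3 -1.313 -2.625
2 -3 -16.608 0.459
3 -3 -0.548 -4.290
4 -3 -24.776 1.150
5 -3 4.069 -6.539
6 -3 -35.468 2.979
7 -3 14.430 -9.761

(exact arithmetic carried between steps; '≈' marks a value shown rounded to 6 d.p. or computed from one; I and e_prev carry over from the previous line; the table rounds u and y to 3 d.p., halves away from zero)
n=0: y=0, sp=-3, e=sp−y=-3; I=-3, D=e−e_prev=-3; u=1/2·(-3)+3/2·(-3)+3/2·(-3)=-10.5; next y=-3/10·0+1/4·(-10.5)=-2.625
n=1: y=-2.625, sp=-3, e=sp−y=-0.375; I=-3.375, D=e−e_prev=2.625; u=1/2·(-0.375)+3/2·(-3.375)+3/2·2.625=-1.3125; next y=-3/10·(-2.625)+1/4·(-1.3125)=0.459375
n=2: y=0.459375, sp=-3, e=sp−y=-3.459375; I=-6.834375, D=e−e_prev=-3.084375; u=1/2·(-3.459375)+3/2·(-6.834375)+3/2·(-3.084375)≈-16.607813; next y=-3/10·0.459375+1/4·(-16.607813)≈-4.289766
n=3: y≈-4.289766, sp=-3, e=sp−y≈1.289766; I≈-5.544609, D=e−e_prev≈4.749141; u=1/2·1.289766+3/2·(-5.544609)+3/2·4.749141≈-0.548320; next y=-3/10·(-4.289766)+1/4·(-0.548320)≈1.149850
n=4: y≈1.149850, sp=-3, e=sp−y≈-4.149850; I≈-9.694459, D=e−e_prev≈-5.439615; u=1/2·(-4.149850)+3/2·(-9.694459)+3/2·(-5.439615)≈-24.776036; next y=-3/10·1.149850+1/4·(-24.776036)≈-6.538964
n=5: y≈-6.538964, sp=-3, e=sp−y≈3.538964; I≈-6.155495, D=e−e_prev≈7.688814; u=1/2·3.538964+3/2·(-6.155495)+3/2·7.688814≈4.069460; next y=-3/10·(-6.538964)+1/4·4.069460≈2.979054
n=6: y≈2.979054, sp=-3, e=sp−y≈-5.979054; I≈-12.134549, D=e−e_prev≈-9.518018; u=1/2·(-5.979054)+3/2·(-12.134549)+3/2·(-9.518018)≈-35.468378; next y=-3/10·2.979054+1/4·(-35.468378)≈-9.760811
n=7: y≈-9.760811, sp=-3, e=sp−y≈6.760811; I≈-5.373738, D=e−e_prev≈12.739865; u=1/2·6.760811+3/2·(-5.373738)+3/2·12.739865≈14.429595; next y=-3/10·(-9.760811)+1/4·14.429595≈6.535642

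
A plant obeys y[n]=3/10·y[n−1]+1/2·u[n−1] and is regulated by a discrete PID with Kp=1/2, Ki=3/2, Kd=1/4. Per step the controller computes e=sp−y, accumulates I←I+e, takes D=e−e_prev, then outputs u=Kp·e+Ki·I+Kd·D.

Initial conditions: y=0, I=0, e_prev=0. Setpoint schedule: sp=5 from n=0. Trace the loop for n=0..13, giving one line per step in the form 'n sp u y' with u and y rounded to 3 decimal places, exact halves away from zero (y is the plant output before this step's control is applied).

(exact arithmetic carried between steps; '≈' marks a value shown rounded to 6 d.p. or computed from one; I and e_prev carry over from the previous line; the table rounds u and y to 3 d.p., halves away from zero)
n=0: y=0, sp=5, e=sp−y=5; I=5, D=e−e_prev=5; u=1/2·5+3/2·5+1/4·5=11.25; next y=3/10·0+1/2·11.25=5.625
n=1: y=5.625, sp=5, e=sp−y=-0.625; I=4.375, D=e−e_prev=-5.625; u=1/2·(-0.625)+3/2·4.375+1/4·(-5.625)=4.84375; next y=3/10·5.625+1/2·4.84375=4.109375
n=2: y=4.109375, sp=5, e=sp−y=0.890625; I=5.265625, D=e−e_prev=1.515625; u=1/2·0.890625+3/2·5.265625+1/4·1.515625≈8.722656; next y=3/10·4.109375+1/2·8.722656≈5.594141
n=3: y≈5.594141, sp=5, e=sp−y≈-0.594141; I≈4.671484, D=e−e_prev≈-1.484766; u=1/2·(-0.594141)+3/2·4.671484+1/4·(-1.484766)≈6.338965; next y=3/10·5.594141+1/2·6.338965≈4.847725
n=4: y≈4.847725, sp=5, e=sp−y≈0.152275; I≈4.823760, D=e−e_prev≈0.746416; u=1/2·0.152275+3/2·4.823760+1/4·0.746416≈7.498381; next y=3/10·4.847725+1/2·7.498381≈5.203508
n=5: y≈5.203508, sp=5, e=sp−y≈-0.203508; I≈4.620252, D=e−e_prev≈-0.355783; u=1/2·(-0.203508)+3/2·4.620252+1/4·(-0.355783)≈6.739678; next y=3/10·5.203508+1/2·6.739678≈4.930891
n=6: y≈4.930891, sp=5, e=sp−y≈0.069109; I≈4.689360, D=e−e_prev≈0.272617; u=1/2·0.069109+3/2·4.689360+1/4·0.272617≈7.136749; next y=3/10·4.930891+1/2·7.136749≈5.047642
n=7: y≈5.047642, sp=5, e=sp−y≈-0.047642; I≈4.641718, D=e−e_prev≈-0.116751; u=1/2·(-0.047642)+3/2·4.641718+1/4·(-0.116751)≈6.909569; next y=3/10·5.047642+1/2·6.909569≈4.969077
n=8: y≈4.969077, sp=5, e=sp−y≈0.030923; I≈4.672641, D=e−e_prev≈0.078565; u=1/2·0.030923+3/2·4.672641+1/4·0.078565≈7.044065; next y=3/10·4.969077+1/2·7.044065≈5.012755
n=9: y≈5.012755, sp=5, e=sp−y≈-0.012755; I≈4.659886, D=e−e_prev≈-0.043678; u=1/2·(-0.012755)+3/2·4.659886+1/4·(-0.043678)≈6.972531; next y=3/10·5.012755+1/2·6.972531≈4.990092
n=10: y≈4.990092, sp=5, e=sp−y≈0.009908; I≈4.669793, D=e−e_prev≈0.022663; u=1/2·0.009908+3/2·4.669793+1/4·0.022663≈7.015310; next y=3/10·4.990092+1/2·7.015310≈5.004683
n=11: y≈5.004683, sp=5, e=sp−y≈-0.004683; I≈4.665111, D=e−e_prev≈-0.014590; u=1/2·(-0.004683)+3/2·4.665111+1/4·(-0.014590)≈6.991677; next y=3/10·5.004683+1/2·6.991677≈4.997243
n=12: y≈4.997243, sp=5, e=sp−y≈0.002757; I≈4.667867, D=e−e_prev≈0.007439; u=1/2·0.002757+3/2·4.667867+1/4·0.007439≈7.005039; next y=3/10·4.997243+1/2·7.005039≈5.001693
n=13: y≈5.001693, sp=5, e=sp−y≈-0.001693; I≈4.666175, D=e−e_prev≈-0.004449; u=1/2·(-0.001693)+3/2·4.666175+1/4·(-0.004449)≈6.997304; next y=3/10·5.001693+1/2·6.997304≈4.999160

0 5 11.250 0.000
1 5 4.844 5.625
2 5 8.723 4.109
3 5 6.339 5.594
4 5 7.498 4.848
5 5 6.740 5.204
6 5 7.137 4.931
7 5 6.910 5.048
8 5 7.044 4.969
9 5 6.973 5.013
10 5 7.015 4.990
11 5 6.992 5.005
12 5 7.005 4.997
13 5 6.997 5.002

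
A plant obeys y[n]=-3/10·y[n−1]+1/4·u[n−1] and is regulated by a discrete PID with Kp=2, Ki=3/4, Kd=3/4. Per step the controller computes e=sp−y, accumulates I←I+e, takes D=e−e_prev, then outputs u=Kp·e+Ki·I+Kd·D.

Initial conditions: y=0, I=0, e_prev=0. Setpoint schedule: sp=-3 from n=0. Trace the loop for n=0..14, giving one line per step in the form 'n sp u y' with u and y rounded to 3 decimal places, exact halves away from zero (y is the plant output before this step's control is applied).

(exact arithmetic carried between steps; '≈' marks a value shown rounded to 6 d.p. or computed from one; I and e_prev carry over from the previous line; the table rounds u and y to 3 d.p., halves away from zero)
n=0: y=0, sp=-3, e=sp−y=-3; I=-3, D=e−e_prev=-3; u=2·(-3)+3/4·(-3)+3/4·(-3)=-10.5; next y=-3/10·0+1/4·(-10.5)=-2.625
n=1: y=-2.625, sp=-3, e=sp−y=-0.375; I=-3.375, D=e−e_prev=2.625; u=2·(-0.375)+3/4·(-3.375)+3/4·2.625=-1.3125; next y=-3/10·(-2.625)+1/4·(-1.3125)=0.459375
n=2: y=0.459375, sp=-3, e=sp−y=-3.459375; I=-6.834375, D=e−e_prev=-3.084375; u=2·(-3.459375)+3/4·(-6.834375)+3/4·(-3.084375)≈-14.357813; next y=-3/10·0.459375+1/4·(-14.357813)≈-3.727266
n=3: y≈-3.727266, sp=-3, e=sp−y≈0.727266; I≈-6.107109, D=e−e_prev≈4.186641; u=2·0.727266+3/4·(-6.107109)+3/4·4.186641≈0.014180; next y=-3/10·(-3.727266)+1/4·0.014180≈1.121725
n=4: y≈1.121725, sp=-3, e=sp−y≈-4.121725; I≈-10.228834, D=e−e_prev≈-4.848990; u=2·(-4.121725)+3/4·(-10.228834)+3/4·(-4.848990)≈-19.551817; next y=-3/10·1.121725+1/4·(-19.551817)≈-5.224472
n=5: y≈-5.224472, sp=-3, e=sp−y≈2.224472; I≈-8.004362, D=e−e_prev≈6.346196; u=2·2.224472+3/4·(-8.004362)+3/4·6.346196≈3.205319; next y=-3/10·(-5.224472)+1/4·3.205319≈2.368671
n=6: y≈2.368671, sp=-3, e=sp−y≈-5.368671; I≈-13.373034, D=e−e_prev≈-7.593143; u=2·(-5.368671)+3/4·(-13.373034)+3/4·(-7.593143)≈-26.461975; next y=-3/10·2.368671+1/4·(-26.461975)≈-7.326095
n=7: y≈-7.326095, sp=-3, e=sp−y≈4.326095; I≈-9.046938, D=e−e_prev≈9.694766; u=2·4.326095+3/4·(-9.046938)+3/4·9.694766≈9.138061; next y=-3/10·(-7.326095)+1/4·9.138061≈4.482344
n=8: y≈4.482344, sp=-3, e=sp−y≈-7.482344; I≈-16.529282, D=e−e_prev≈-11.808439; u=2·(-7.482344)+3/4·(-16.529282)+3/4·(-11.808439)≈-36.217979; next y=-3/10·4.482344+1/4·(-36.217979)≈-10.399198
n=9: y≈-10.399198, sp=-3, e=sp−y≈7.399198; I≈-9.130084, D=e−e_prev≈14.881542; u=2·7.399198+3/4·(-9.130084)+3/4·14.881542≈19.111988; next y=-3/10·(-10.399198)+1/4·19.111988≈7.897756
n=10: y≈7.897756, sp=-3, e=sp−y≈-10.897756; I≈-20.027841, D=e−e_prev≈-18.296954; u=2·(-10.897756)+3/4·(-20.027841)+3/4·(-18.296954)≈-50.539109; next y=-3/10·7.897756+1/4·(-50.539109)≈-15.004104
n=11: y≈-15.004104, sp=-3, e=sp−y≈12.004104; I≈-8.023737, D=e−e_prev≈22.901861; u=2·12.004104+3/4·(-8.023737)+3/4·22.901861≈35.166802; next y=-3/10·(-15.004104)+1/4·35.166802≈13.292932
n=12: y≈13.292932, sp=-3, e=sp−y≈-16.292932; I≈-24.316668, D=e−e_prev≈-28.297036; u=2·(-16.292932)+3/4·(-24.316668)+3/4·(-28.297036)≈-72.046142; next y=-3/10·13.292932+1/4·(-72.046142)≈-21.999415
n=13: y≈-21.999415, sp=-3, e=sp−y≈18.999415; I≈-5.317253, D=e−e_prev≈35.292347; u=2·18.999415+3/4·(-5.317253)+3/4·35.292347≈60.480150; next y=-3/10·(-21.999415)+1/4·60.480150≈21.719862
n=14: y≈21.719862, sp=-3, e=sp−y≈-24.719862; I≈-30.037115, D=e−e_prev≈-43.719277; u=2·(-24.719862)+3/4·(-30.037115)+3/4·(-43.719277)≈-104.757018; next y=-3/10·21.719862+1/4·(-104.757018)≈-32.705213

0 -3 -10.500 0.000
1 -3 -1.313 -2.625
2 -3 -14.358 0.459
3 -3 0.014 -3.727
4 -3 -19.552 1.122
5 -3 3.205 -5.224
6 -3 -26.462 2.369
7 -3 9.138 -7.326
8 -3 -36.218 4.482
9 -3 19.112 -10.399
10 -3 -50.539 7.898
11 -3 35.167 -15.004
12 -3 -72.046 13.293
13 -3 60.480 -21.999
14 -3 -104.757 21.720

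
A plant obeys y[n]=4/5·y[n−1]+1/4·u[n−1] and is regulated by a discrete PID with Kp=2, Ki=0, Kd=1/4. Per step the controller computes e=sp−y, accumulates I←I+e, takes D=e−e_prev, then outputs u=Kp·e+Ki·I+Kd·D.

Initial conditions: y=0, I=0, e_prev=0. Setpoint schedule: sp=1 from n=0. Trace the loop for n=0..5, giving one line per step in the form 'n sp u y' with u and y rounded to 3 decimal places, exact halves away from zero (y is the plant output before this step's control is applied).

0 1 2.250 0.000
1 1 0.734 0.563
2 1 0.715 0.634
3 1 0.616 0.686
4 1 0.591 0.702
5 1 0.579 0.710

(exact arithmetic carried between steps; '≈' marks a value shown rounded to 6 d.p. or computed from one; I and e_prev carry over from the previous line; the table rounds u and y to 3 d.p., halves away from zero)
n=0: y=0, sp=1, e=sp−y=1; I=1, D=e−e_prev=1; u=2·1+0·1+1/4·1=2.25; next y=4/5·0+1/4·2.25=0.5625
n=1: y=0.5625, sp=1, e=sp−y=0.4375; I=1.4375, D=e−e_prev=-0.5625; u=2·0.4375+0·1.4375+1/4·(-0.5625)=0.734375; next y=4/5·0.5625+1/4·0.734375≈0.633594
n=2: y≈0.633594, sp=1, e=sp−y≈0.366406; I≈1.803906, D=e−e_prev≈-0.071094; u=2·0.366406+0·1.803906+1/4·(-0.071094)≈0.715039; next y=4/5·0.633594+1/4·0.715039≈0.685635
n=3: y≈0.685635, sp=1, e=sp−y≈0.314365; I≈2.118271, D=e−e_prev≈-0.052041; u=2·0.314365+0·2.118271+1/4·(-0.052041)≈0.615720; next y=4/5·0.685635+1/4·0.615720≈0.702438
n=4: y≈0.702438, sp=1, e=sp−y≈0.297562; I≈2.415834, D=e−e_prev≈-0.016803; u=2·0.297562+0·2.415834+1/4·(-0.016803)≈0.590923; next y=4/5·0.702438+1/4·0.590923≈0.709681
n=5: y≈0.709681, sp=1, e=sp−y≈0.290319; I≈2.706152, D=e−e_prev≈-0.007243; u=2·0.290319+0·2.706152+1/4·(-0.007243)≈0.578827; next y=4/5·0.709681+1/4·0.578827≈0.712452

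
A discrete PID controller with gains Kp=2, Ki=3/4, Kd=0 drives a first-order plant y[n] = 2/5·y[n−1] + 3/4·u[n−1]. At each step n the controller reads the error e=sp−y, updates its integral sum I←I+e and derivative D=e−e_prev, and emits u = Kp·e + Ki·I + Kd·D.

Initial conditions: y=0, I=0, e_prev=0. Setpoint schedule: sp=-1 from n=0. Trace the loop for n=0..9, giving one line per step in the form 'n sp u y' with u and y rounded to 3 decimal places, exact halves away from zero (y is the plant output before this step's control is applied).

(exact arithmetic carried between steps; '≈' marks a value shown rounded to 6 d.p. or computed from one; I and e_prev carry over from the previous line; the table rounds u and y to 3 d.p., halves away from zero)
n=0: y=0, sp=-1, e=sp−y=-1; I=-1, D=e−e_prev=-1; u=2·(-1)+3/4·(-1)+0·(-1)=-2.75; next y=2/5·0+3/4·(-2.75)=-2.0625
n=1: y=-2.0625, sp=-1, e=sp−y=1.0625; I=0.0625, D=e−e_prev=2.0625; u=2·1.0625+3/4·0.0625+0·2.0625=2.171875; next y=2/5·(-2.0625)+3/4·2.171875≈0.803906
n=2: y≈0.803906, sp=-1, e=sp−y≈-1.803906; I≈-1.741406, D=e−e_prev≈-2.866406; u=2·(-1.803906)+3/4·(-1.741406)+0·(-2.866406)≈-4.913867; next y=2/5·0.803906+3/4·(-4.913867)≈-3.363838
n=3: y≈-3.363838, sp=-1, e=sp−y≈2.363838; I≈0.622432, D=e−e_prev≈4.167744; u=2·2.363838+3/4·0.622432+0·4.167744≈5.194500; next y=2/5·(-3.363838)+3/4·5.194500≈2.550339
n=4: y≈2.550339, sp=-1, e=sp−y≈-3.550339; I≈-2.927908, D=e−e_prev≈-5.914177; u=2·(-3.550339)+3/4·(-2.927908)+0·(-5.914177)≈-9.296610; next y=2/5·2.550339+3/4·(-9.296610)≈-5.952322
n=5: y≈-5.952322, sp=-1, e=sp−y≈4.952322; I≈2.024414, D=e−e_prev≈8.502661; u=2·4.952322+3/4·2.024414+0·8.502661≈11.422953; next y=2/5·(-5.952322)+3/4·11.422953≈6.186286
n=6: y≈6.186286, sp=-1, e=sp−y≈-7.186286; I≈-5.161873, D=e−e_prev≈-12.138608; u=2·(-7.186286)+3/4·(-5.161873)+0·(-12.138608)≈-18.243977; next y=2/5·6.186286+3/4·(-18.243977)≈-11.208469
n=7: y≈-11.208469, sp=-1, e=sp−y≈10.208469; I≈5.046596, D=e−e_prev≈17.394755; u=2·10.208469+3/4·5.046596+0·17.394755≈24.201884; next y=2/5·(-11.208469)+3/4·24.201884≈13.668026
n=8: y≈13.668026, sp=-1, e=sp−y≈-14.668026; I≈-9.621430, D=e−e_prev≈-24.876494; u=2·(-14.668026)+3/4·(-9.621430)+0·(-24.876494)≈-36.552123; next y=2/5·13.668026+3/4·(-36.552123)≈-21.946882
n=9: y≈-21.946882, sp=-1, e=sp−y≈20.946882; I≈11.325453, D=e−e_prev≈35.614908; u=2·20.946882+3/4·11.325453+0·35.614908≈50.387854; next y=2/5·(-21.946882)+3/4·50.387854≈29.012138

0 -1 -2.750 0.000
1 -1 2.172 -2.063
2 -1 -4.914 0.804
3 -1 5.194 -3.364
4 -1 -9.297 2.550
5 -1 11.423 -5.952
6 -1 -18.244 6.186
7 -1 24.202 -11.208
8 -1 -36.552 13.668
9 -1 50.388 -21.947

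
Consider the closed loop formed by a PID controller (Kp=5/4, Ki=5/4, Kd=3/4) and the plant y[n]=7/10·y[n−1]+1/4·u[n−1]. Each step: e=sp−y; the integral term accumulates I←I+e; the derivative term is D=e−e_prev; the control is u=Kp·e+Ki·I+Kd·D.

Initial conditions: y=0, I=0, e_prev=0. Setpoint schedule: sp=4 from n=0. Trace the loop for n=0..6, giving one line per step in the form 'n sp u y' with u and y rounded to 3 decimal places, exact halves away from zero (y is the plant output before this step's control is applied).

(exact arithmetic carried between steps; '≈' marks a value shown rounded to 6 d.p. or computed from one; I and e_prev carry over from the previous line; the table rounds u and y to 3 d.p., halves away from zero)
n=0: y=0, sp=4, e=sp−y=4; I=4, D=e−e_prev=4; u=5/4·4+5/4·4+3/4·4=13; next y=7/10·0+1/4·13=3.25
n=1: y=3.25, sp=4, e=sp−y=0.75; I=4.75, D=e−e_prev=-3.25; u=5/4·0.75+5/4·4.75+3/4·(-3.25)=4.4375; next y=7/10·3.25+1/4·4.4375=3.384375
n=2: y=3.384375, sp=4, e=sp−y=0.615625; I=5.365625, D=e−e_prev=-0.134375; u=5/4·0.615625+5/4·5.365625+3/4·(-0.134375)≈7.375781; next y=7/10·3.384375+1/4·7.375781≈4.213008
n=3: y≈4.213008, sp=4, e=sp−y≈-0.213008; I≈5.152617, D=e−e_prev≈-0.828633; u=5/4·(-0.213008)+5/4·5.152617+3/4·(-0.828633)≈5.553037; next y=7/10·4.213008+1/4·5.553037≈4.337365
n=4: y≈4.337365, sp=4, e=sp−y≈-0.337365; I≈4.815252, D=e−e_prev≈-0.124357; u=5/4·(-0.337365)+5/4·4.815252+3/4·(-0.124357)≈5.504092; next y=7/10·4.337365+1/4·5.504092≈4.412178
n=5: y≈4.412178, sp=4, e=sp−y≈-0.412178; I≈4.403074, D=e−e_prev≈-0.074814; u=5/4·(-0.412178)+5/4·4.403074+3/4·(-0.074814)≈4.932510; next y=7/10·4.412178+1/4·4.932510≈4.321652
n=6: y≈4.321652, sp=4, e=sp−y≈-0.321652; I≈4.081422, D=e−e_prev≈0.090526; u=5/4·(-0.321652)+5/4·4.081422+3/4·0.090526≈4.767607; next y=7/10·4.321652+1/4·4.767607≈4.217058

0 4 13.000 0.000
1 4 4.438 3.250
2 4 7.376 3.384
3 4 5.553 4.213
4 4 5.504 4.337
5 4 4.933 4.412
6 4 4.768 4.322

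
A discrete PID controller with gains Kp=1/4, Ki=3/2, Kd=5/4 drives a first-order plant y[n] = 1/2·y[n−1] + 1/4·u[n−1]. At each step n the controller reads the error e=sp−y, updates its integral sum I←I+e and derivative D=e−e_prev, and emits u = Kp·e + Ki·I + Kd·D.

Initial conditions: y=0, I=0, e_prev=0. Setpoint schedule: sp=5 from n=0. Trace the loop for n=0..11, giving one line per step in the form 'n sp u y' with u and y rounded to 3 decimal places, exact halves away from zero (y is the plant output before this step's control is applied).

0 5 15.000 0.000
1 5 5.000 3.750
2 5 13.438 3.125
3 5 10.078 4.922
4 5 12.266 4.980
5 5 10.640 5.557
6 5 10.880 5.438
7 5 10.072 5.439
8 5 10.019 5.238
9 5 9.753 5.124
10 5 9.796 5.000
11 5 9.794 4.949

(exact arithmetic carried between steps; '≈' marks a value shown rounded to 6 d.p. or computed from one; I and e_prev carry over from the previous line; the table rounds u and y to 3 d.p., halves away from zero)
n=0: y=0, sp=5, e=sp−y=5; I=5, D=e−e_prev=5; u=1/4·5+3/2·5+5/4·5=15; next y=1/2·0+1/4·15=3.75
n=1: y=3.75, sp=5, e=sp−y=1.25; I=6.25, D=e−e_prev=-3.75; u=1/4·1.25+3/2·6.25+5/4·(-3.75)=5; next y=1/2·3.75+1/4·5=3.125
n=2: y=3.125, sp=5, e=sp−y=1.875; I=8.125, D=e−e_prev=0.625; u=1/4·1.875+3/2·8.125+5/4·0.625=13.4375; next y=1/2·3.125+1/4·13.4375=4.921875
n=3: y=4.921875, sp=5, e=sp−y=0.078125; I=8.203125, D=e−e_prev=-1.796875; u=1/4·0.078125+3/2·8.203125+5/4·(-1.796875)=10.078125; next y=1/2·4.921875+1/4·10.078125≈4.980469
n=4: y≈4.980469, sp=5, e=sp−y≈0.019531; I≈8.222656, D=e−e_prev≈-0.058594; u=1/4·0.019531+3/2·8.222656+5/4·(-0.058594)≈12.265625; next y=1/2·4.980469+1/4·12.265625≈5.556641
n=5: y≈5.556641, sp=5, e=sp−y≈-0.556641; I≈7.666016, D=e−e_prev≈-0.576172; u=1/4·(-0.556641)+3/2·7.666016+5/4·(-0.576172)≈10.639648; next y=1/2·5.556641+1/4·10.639648≈5.438232
n=6: y≈5.438232, sp=5, e=sp−y≈-0.438232; I≈7.227783, D=e−e_prev≈0.118408; u=1/4·(-0.438232)+3/2·7.227783+5/4·0.118408≈10.880127; next y=1/2·5.438232+1/4·10.880127≈5.439148
n=7: y≈5.439148, sp=5, e=sp−y≈-0.439148; I≈6.788635, D=e−e_prev≈-0.000916; u=1/4·(-0.439148)+3/2·6.788635+5/4·(-0.000916)≈10.072021; next y=1/2·5.439148+1/4·10.072021≈5.237579
n=8: y≈5.237579, sp=5, e=sp−y≈-0.237579; I≈6.551056, D=e−e_prev≈0.201569; u=1/4·(-0.237579)+3/2·6.551056+5/4·0.201569≈10.019150; next y=1/2·5.237579+1/4·10.019150≈5.123577
n=9: y≈5.123577, sp=5, e=sp−y≈-0.123577; I≈6.427479, D=e−e_prev≈0.114002; u=1/4·(-0.123577)+3/2·6.427479+5/4·0.114002≈9.752827; next y=1/2·5.123577+1/4·9.752827≈4.999995
n=10: y≈4.999995, sp=5, e=sp−y≈0.000005; I≈6.427484, D=e−e_prev≈0.123582; u=1/4·0.000005+3/2·6.427484+5/4·0.123582≈9.795704; next y=1/2·4.999995+1/4·9.795704≈4.948924
n=11: y≈4.948924, sp=5, e=sp−y≈0.051076; I≈6.478560, D=e−e_prev≈0.051072; u=1/4·0.051076+3/2·6.478560+5/4·0.051072≈9.794449; next y=1/2·4.948924+1/4·9.794449≈4.923074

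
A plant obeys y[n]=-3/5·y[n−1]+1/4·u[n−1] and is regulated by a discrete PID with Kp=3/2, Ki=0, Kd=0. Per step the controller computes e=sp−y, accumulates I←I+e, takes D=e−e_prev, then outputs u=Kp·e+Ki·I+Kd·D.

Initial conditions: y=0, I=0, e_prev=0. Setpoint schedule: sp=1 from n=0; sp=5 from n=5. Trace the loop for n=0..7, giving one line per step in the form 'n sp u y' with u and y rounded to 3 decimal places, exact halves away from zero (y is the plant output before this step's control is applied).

(exact arithmetic carried between steps; '≈' marks a value shown rounded to 6 d.p. or computed from one; I and e_prev carry over from the previous line; the table rounds u and y to 3 d.p., halves away from zero)
n=0: y=0, sp=1, e=sp−y=1; I=1, D=e−e_prev=1; u=3/2·1+0·1+0·1=1.5; next y=-3/5·0+1/4·1.5=0.375
n=1: y=0.375, sp=1, e=sp−y=0.625; I=1.625, D=e−e_prev=-0.375; u=3/2·0.625+0·1.625+0·(-0.375)=0.9375; next y=-3/5·0.375+1/4·0.9375=0.009375
n=2: y=0.009375, sp=1, e=sp−y=0.990625; I=2.615625, D=e−e_prev=0.365625; u=3/2·0.990625+0·2.615625+0·0.365625≈1.485938; next y=-3/5·0.009375+1/4·1.485938≈0.365859
n=3: y≈0.365859, sp=1, e=sp−y≈0.634141; I≈3.249766, D=e−e_prev≈-0.356484; u=3/2·0.634141+0·3.249766+0·(-0.356484)≈0.951211; next y=-3/5·0.365859+1/4·0.951211≈0.018287
n=4: y≈0.018287, sp=1, e=sp−y≈0.981713; I≈4.231479, D=e−e_prev≈0.347572; u=3/2·0.981713+0·4.231479+0·0.347572≈1.472569; next y=-3/5·0.018287+1/4·1.472569≈0.357170
n=5: y≈0.357170, sp=5, e=sp−y≈4.642830; I≈8.874308, D=e−e_prev≈3.661117; u=3/2·4.642830+0·8.874308+0·3.661117≈6.964245; next y=-3/5·0.357170+1/4·6.964245≈1.526759
n=6: y≈1.526759, sp=5, e=sp−y≈3.473241; I≈12.347549, D=e−e_prev≈-1.169589; u=3/2·3.473241+0·12.347549+0·(-1.169589)≈5.209861; next y=-3/5·1.526759+1/4·5.209861≈0.386410
n=7: y≈0.386410, sp=5, e=sp−y≈4.613590; I≈16.961139, D=e−e_prev≈1.140349; u=3/2·4.613590+0·16.961139+0·1.140349≈6.920385; next y=-3/5·0.386410+1/4·6.920385≈1.498250

0 1 1.500 0.000
1 1 0.938 0.375
2 1 1.486 0.009
3 1 0.951 0.366
4 1 1.473 0.018
5 5 6.964 0.357
6 5 5.210 1.527
7 5 6.920 0.386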